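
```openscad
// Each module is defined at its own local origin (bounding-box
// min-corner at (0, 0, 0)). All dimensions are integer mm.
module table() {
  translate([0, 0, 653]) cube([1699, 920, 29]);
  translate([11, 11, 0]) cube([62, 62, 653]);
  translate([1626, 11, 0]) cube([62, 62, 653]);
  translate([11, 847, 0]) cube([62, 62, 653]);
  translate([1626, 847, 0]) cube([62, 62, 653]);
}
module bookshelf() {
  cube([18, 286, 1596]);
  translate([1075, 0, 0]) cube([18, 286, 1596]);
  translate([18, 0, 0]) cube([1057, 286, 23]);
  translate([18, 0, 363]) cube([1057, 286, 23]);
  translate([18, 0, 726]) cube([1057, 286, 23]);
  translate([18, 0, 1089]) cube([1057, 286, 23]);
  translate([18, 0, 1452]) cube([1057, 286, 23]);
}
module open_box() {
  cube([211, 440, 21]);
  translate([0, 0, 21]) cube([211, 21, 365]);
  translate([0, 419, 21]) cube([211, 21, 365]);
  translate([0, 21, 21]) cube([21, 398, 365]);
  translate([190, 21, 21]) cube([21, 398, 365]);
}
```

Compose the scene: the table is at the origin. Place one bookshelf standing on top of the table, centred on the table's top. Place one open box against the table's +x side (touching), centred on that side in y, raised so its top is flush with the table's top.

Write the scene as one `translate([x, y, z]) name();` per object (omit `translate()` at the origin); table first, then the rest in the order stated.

table();
translate([303, 317, 682]) bookshelf();
translate([1699, 240, 296]) open_box();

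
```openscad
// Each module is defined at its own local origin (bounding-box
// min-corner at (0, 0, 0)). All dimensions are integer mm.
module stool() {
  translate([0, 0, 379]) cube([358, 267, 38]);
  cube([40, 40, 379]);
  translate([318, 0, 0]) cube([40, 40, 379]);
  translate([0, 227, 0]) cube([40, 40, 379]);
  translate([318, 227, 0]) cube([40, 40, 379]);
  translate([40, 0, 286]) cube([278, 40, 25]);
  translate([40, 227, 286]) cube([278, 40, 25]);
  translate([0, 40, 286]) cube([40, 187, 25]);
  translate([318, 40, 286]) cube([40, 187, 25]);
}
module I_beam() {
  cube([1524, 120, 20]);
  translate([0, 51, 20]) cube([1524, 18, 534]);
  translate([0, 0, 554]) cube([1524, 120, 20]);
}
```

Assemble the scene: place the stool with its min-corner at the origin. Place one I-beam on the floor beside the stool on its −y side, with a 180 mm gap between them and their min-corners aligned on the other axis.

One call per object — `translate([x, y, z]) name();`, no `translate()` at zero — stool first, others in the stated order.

stool();
translate([0, -300, 0]) I_beam();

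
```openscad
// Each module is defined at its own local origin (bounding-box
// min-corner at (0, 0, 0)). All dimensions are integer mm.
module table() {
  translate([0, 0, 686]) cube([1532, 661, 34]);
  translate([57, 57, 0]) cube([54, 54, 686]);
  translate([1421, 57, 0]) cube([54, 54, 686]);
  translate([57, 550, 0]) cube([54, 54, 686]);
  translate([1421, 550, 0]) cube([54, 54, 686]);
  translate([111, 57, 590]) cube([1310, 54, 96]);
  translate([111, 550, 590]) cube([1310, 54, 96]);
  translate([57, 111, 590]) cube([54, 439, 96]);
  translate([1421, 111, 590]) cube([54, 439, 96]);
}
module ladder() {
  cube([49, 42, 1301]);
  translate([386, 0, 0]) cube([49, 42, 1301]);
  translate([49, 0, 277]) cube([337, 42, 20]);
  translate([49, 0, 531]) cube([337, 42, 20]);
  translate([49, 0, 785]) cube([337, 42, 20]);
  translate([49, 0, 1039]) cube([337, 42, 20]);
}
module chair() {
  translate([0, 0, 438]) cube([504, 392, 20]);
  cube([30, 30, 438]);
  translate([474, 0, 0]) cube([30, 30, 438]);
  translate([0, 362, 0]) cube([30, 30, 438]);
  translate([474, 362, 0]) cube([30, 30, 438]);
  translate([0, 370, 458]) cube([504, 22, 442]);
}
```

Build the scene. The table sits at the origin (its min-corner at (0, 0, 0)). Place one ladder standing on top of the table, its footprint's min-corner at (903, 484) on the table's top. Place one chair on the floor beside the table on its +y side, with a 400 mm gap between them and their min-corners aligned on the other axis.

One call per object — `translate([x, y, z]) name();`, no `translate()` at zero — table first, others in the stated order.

table();
translate([903, 484, 720]) ladder();
translate([0, 1061, 0]) chair();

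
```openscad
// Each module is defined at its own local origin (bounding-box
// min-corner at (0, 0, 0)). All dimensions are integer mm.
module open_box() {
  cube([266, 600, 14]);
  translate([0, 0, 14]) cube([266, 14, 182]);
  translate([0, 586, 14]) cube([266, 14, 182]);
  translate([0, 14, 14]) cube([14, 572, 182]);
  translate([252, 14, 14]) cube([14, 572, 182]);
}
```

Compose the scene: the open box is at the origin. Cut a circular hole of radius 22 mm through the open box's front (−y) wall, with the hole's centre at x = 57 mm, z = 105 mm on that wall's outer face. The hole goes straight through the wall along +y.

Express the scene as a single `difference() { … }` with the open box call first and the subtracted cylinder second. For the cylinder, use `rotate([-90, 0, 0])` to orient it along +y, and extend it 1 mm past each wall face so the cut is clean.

difference() {
  open_box();
  translate([57, -1, 105]) rotate([-90, 0, 0]) cylinder(h = 16, r = 22);
}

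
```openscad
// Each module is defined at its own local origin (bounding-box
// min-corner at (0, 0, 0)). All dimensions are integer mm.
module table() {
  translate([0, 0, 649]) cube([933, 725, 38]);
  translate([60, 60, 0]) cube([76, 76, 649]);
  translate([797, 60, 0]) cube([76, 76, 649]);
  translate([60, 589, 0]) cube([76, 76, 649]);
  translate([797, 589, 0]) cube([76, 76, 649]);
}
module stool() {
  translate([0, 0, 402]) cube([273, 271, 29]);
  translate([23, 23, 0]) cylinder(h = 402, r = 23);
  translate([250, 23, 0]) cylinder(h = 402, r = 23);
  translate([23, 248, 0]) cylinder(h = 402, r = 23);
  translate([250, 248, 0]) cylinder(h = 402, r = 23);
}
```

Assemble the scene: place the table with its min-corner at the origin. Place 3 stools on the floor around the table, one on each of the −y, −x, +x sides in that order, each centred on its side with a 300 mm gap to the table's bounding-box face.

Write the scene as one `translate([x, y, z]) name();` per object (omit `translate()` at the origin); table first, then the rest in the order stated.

table();
translate([330, -571, 0]) stool();
translate([-573, 227, 0]) stool();
translate([1233, 227, 0]) stool();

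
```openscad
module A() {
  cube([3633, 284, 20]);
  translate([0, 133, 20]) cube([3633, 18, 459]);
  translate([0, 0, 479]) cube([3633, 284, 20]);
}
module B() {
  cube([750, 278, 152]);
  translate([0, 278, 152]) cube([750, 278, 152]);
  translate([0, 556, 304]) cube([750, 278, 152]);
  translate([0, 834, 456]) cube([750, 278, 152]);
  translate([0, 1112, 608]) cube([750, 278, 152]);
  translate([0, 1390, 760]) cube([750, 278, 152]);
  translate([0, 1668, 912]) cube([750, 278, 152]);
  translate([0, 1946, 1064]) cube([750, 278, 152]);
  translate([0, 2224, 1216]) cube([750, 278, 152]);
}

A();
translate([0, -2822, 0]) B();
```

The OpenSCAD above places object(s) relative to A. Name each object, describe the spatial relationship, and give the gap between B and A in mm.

The staircase's nearest face is 320 mm from the I-beam's −y face.

A is an I-beam. B is a staircase. The staircase is on the floor beside the I-beam on its −y side. The gap between the staircase and the I-beam is 320 mm.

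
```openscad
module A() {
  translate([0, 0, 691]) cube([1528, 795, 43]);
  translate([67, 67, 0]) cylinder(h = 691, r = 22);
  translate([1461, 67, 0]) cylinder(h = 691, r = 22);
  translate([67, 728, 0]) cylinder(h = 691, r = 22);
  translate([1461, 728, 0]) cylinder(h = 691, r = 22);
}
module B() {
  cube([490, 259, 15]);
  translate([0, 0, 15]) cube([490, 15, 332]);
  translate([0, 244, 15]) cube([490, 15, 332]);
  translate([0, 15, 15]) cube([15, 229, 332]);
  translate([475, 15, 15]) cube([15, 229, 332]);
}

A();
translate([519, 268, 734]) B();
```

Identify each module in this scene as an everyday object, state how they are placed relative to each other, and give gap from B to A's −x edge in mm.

A is a table. B is an open box. The open box is on top of the table, centred. The gap from the open box to the table's −x edge is 519 mm.

The open box's min-x is at 519; the table's min-x is 0; gap = 519 mm.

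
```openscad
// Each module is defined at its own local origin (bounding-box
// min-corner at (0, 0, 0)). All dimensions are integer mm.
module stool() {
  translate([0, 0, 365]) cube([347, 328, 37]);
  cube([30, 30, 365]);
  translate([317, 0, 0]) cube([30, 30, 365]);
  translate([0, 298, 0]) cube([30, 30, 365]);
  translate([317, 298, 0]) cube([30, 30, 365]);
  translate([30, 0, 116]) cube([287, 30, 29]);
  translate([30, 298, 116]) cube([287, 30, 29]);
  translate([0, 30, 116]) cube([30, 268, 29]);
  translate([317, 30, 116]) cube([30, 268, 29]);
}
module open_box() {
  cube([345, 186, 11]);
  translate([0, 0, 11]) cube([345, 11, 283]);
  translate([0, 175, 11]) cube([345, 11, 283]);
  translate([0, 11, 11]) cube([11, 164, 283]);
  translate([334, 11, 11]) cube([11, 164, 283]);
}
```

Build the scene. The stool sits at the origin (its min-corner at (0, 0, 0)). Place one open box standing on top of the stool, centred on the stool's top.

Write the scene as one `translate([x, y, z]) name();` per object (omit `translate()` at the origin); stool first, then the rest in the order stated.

stool();
translate([1, 71, 402]) open_box();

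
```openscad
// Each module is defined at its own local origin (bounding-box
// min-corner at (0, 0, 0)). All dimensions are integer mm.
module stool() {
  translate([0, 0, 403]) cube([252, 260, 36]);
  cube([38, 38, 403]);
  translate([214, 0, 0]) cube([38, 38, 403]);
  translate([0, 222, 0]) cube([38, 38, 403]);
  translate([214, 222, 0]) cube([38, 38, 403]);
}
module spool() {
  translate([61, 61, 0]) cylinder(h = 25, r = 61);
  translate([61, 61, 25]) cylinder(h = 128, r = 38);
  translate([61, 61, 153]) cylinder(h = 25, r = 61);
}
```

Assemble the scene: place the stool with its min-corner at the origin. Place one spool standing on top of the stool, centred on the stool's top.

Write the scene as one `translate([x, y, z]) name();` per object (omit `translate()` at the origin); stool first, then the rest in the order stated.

stool();
translate([65, 69, 439]) spool();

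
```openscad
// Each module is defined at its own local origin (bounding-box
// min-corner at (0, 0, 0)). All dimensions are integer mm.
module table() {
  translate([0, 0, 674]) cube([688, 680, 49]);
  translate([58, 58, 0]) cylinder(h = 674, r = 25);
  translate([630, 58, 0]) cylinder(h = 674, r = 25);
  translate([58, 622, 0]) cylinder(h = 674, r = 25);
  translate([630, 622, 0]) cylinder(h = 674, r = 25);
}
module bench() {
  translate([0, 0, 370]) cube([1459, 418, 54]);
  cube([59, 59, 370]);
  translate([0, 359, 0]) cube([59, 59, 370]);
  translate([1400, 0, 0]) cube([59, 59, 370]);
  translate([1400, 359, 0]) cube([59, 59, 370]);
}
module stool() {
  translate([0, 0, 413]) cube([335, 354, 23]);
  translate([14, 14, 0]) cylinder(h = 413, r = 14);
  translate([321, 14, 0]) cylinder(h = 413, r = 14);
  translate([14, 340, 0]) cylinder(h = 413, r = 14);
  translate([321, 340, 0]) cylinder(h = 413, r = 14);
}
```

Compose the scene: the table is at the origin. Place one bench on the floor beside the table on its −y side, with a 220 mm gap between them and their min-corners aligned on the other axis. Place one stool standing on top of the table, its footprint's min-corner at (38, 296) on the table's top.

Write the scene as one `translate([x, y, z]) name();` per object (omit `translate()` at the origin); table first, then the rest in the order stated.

table();
translate([0, -638, 0]) bench();
translate([38, 296, 723]) stool();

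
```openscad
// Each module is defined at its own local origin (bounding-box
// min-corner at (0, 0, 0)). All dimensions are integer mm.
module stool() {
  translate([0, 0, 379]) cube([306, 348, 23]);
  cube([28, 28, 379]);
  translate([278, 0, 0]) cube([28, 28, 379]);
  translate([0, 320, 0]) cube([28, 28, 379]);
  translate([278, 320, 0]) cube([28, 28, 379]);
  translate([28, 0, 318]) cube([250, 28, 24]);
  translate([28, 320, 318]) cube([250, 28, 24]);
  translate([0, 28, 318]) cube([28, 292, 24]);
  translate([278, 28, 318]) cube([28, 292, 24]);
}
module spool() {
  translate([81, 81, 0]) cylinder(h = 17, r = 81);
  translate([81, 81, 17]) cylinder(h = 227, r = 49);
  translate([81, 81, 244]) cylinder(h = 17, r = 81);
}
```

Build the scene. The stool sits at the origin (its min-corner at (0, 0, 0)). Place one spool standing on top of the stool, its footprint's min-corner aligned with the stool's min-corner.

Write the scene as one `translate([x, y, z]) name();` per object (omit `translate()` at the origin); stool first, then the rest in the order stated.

stool();
translate([0, 0, 402]) spool();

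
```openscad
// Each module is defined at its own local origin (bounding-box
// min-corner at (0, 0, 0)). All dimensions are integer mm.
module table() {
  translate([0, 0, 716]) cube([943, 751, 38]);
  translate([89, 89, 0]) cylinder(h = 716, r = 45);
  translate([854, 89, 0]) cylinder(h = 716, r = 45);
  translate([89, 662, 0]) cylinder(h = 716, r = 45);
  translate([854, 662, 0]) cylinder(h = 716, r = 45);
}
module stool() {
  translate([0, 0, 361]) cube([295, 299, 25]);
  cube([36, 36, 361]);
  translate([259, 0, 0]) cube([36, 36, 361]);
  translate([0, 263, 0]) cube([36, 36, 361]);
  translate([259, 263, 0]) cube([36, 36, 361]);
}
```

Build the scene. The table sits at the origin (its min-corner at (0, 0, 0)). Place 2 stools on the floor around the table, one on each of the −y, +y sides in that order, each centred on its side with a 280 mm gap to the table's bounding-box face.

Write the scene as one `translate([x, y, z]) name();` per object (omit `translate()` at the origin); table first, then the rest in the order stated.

table();
translate([324, -579, 0]) stool();
translate([324, 1031, 0]) stool();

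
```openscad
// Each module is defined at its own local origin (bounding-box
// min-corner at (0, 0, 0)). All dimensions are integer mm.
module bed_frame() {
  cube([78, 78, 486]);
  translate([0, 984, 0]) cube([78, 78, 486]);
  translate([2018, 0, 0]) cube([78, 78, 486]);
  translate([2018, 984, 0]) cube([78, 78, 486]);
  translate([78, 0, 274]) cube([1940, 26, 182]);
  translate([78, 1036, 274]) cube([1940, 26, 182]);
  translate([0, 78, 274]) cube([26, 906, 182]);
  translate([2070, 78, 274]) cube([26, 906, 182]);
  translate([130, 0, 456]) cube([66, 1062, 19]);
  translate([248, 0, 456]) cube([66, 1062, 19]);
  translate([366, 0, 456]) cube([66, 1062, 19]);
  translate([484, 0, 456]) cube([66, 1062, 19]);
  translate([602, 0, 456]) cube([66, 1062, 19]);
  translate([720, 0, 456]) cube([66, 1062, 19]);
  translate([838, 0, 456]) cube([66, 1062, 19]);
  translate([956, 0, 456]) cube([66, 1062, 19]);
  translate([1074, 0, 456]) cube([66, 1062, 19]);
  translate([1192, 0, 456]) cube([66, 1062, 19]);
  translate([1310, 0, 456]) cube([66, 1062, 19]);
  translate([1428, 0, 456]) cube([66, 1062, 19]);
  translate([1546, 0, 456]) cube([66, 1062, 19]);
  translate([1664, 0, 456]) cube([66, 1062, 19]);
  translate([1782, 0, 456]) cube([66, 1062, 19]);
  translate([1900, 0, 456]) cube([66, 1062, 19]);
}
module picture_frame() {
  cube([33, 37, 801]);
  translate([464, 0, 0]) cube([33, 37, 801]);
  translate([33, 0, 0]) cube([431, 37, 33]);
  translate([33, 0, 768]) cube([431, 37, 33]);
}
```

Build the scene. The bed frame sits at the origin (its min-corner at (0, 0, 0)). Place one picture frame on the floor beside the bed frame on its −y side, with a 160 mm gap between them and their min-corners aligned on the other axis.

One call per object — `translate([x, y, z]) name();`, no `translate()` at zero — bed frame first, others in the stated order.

bed_frame();
translate([0, -197, 0]) picture_frame();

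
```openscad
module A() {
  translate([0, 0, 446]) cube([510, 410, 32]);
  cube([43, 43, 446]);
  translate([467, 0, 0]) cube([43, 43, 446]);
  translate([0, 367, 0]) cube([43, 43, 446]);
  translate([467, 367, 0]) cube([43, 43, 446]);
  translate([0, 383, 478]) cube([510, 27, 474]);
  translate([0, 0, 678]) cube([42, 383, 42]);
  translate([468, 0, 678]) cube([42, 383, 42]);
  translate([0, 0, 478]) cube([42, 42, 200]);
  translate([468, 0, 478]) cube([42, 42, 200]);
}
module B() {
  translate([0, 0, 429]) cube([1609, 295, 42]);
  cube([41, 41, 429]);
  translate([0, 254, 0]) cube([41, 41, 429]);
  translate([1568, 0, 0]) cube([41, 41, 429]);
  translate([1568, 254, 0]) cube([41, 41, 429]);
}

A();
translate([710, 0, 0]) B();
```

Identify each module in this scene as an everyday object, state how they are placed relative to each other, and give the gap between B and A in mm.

The bench's nearest face is 200 mm from the chair's +x face.

A is a chair. B is a bench. The bench is on the floor beside the chair on its +x side. The gap between the bench and the chair is 200 mm.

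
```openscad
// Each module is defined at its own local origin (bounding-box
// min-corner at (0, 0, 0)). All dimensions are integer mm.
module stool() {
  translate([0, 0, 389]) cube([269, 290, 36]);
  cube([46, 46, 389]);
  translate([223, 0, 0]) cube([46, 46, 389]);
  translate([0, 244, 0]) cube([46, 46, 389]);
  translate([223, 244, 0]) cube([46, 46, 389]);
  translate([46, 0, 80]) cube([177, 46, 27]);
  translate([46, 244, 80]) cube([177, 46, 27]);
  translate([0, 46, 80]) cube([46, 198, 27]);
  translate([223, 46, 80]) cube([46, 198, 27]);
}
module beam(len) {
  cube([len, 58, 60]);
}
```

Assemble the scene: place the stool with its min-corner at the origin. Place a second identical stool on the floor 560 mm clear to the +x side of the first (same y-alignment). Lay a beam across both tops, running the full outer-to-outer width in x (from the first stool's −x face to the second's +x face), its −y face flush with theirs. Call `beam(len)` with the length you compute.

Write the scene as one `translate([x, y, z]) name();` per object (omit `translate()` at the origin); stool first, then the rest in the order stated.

stool();
translate([829, 0, 0]) stool();
translate([0, 0, 425]) beam(1098);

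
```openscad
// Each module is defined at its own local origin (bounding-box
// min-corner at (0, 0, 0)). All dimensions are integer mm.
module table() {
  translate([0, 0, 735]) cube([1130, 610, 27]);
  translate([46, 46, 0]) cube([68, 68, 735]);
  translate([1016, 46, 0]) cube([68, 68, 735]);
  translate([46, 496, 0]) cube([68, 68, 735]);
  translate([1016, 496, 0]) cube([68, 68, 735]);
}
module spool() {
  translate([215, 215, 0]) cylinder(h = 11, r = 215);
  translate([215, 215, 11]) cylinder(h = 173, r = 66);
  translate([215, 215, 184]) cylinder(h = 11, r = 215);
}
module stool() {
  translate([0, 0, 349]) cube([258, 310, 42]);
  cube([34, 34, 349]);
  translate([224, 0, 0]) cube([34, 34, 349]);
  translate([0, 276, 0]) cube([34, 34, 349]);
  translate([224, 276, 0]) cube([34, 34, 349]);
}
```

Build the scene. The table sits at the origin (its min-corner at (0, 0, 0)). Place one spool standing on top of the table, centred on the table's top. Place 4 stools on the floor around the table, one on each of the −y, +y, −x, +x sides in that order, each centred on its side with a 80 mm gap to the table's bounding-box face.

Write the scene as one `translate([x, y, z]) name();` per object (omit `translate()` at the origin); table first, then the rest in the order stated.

table();
translate([350, 90, 762]) spool();
translate([436, -390, 0]) stool();
translate([436, 690, 0]) stool();
translate([-338, 150, 0]) stool();
translate([1210, 150, 0]) stool();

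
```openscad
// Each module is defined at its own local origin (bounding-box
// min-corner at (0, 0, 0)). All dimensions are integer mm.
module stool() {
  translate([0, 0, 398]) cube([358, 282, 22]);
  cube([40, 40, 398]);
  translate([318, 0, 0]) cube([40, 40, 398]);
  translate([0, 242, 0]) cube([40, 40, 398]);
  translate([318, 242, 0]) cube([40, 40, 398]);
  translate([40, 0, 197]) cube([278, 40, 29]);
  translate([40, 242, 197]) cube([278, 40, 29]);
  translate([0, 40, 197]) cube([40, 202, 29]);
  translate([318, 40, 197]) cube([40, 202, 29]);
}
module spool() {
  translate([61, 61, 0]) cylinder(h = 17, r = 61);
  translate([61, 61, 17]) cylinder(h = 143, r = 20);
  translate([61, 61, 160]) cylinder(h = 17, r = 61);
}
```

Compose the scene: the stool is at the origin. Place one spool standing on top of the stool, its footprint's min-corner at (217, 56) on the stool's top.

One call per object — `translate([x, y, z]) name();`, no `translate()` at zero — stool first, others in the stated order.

stool();
translate([217, 56, 420]) spool();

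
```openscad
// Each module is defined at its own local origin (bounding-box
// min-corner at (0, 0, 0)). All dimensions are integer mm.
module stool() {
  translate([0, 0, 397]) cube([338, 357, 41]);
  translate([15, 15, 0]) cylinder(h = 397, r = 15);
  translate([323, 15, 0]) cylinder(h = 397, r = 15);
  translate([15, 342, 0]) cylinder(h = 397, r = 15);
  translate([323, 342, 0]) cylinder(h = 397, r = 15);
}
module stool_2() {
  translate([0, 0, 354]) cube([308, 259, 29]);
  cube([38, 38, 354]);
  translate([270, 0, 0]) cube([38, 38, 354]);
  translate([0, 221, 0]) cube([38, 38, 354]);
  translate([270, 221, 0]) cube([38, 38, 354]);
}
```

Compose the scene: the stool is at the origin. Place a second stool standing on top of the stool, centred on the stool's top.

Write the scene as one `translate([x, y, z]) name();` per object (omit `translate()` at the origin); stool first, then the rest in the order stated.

stool();
translate([15, 49, 438]) stool_2();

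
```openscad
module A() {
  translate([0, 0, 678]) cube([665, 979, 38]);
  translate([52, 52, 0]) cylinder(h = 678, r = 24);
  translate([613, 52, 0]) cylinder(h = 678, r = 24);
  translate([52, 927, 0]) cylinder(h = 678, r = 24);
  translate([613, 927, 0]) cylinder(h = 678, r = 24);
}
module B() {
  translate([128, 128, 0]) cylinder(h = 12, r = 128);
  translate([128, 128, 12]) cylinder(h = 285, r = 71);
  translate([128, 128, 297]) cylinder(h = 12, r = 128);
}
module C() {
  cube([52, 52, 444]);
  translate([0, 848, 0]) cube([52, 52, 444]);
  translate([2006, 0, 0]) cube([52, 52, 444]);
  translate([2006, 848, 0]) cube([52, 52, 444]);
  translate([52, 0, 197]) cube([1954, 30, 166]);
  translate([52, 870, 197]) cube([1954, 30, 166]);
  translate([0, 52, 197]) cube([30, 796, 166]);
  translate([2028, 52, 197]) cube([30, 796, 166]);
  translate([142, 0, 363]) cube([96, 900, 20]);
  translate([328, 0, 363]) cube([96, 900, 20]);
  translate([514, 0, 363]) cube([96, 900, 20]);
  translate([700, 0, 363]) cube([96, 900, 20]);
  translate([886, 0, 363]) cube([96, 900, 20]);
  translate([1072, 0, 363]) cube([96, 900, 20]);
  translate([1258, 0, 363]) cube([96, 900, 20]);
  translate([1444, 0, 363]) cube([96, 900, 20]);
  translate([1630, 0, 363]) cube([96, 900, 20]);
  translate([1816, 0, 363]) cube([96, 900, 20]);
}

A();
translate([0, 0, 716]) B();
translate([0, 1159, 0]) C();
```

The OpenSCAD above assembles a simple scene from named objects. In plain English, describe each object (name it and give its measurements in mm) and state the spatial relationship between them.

A is a rectangular dining table. The top is 665×979×38 mm with its upper surface at z = 716 mm. It stands on four round legs of 48 mm diameter, each leg's bounding box inset 28 mm from the nearest pair of top edges, running from the floor to the underside of the top.

B is a spool: two coaxial disc flanges of radius 128 mm and thickness 12 mm, joined by a core cylinder of radius 71 mm and height 285 mm. The lower flange rests on z = 0 and the three cylinders share a vertical axis.

C is a bed frame 2058 mm long (x) by 900 mm wide (y). Four 52×52 mm corner posts, 444 mm tall, at the corners of the footprint. Four rails of 30 mm thickness and 166 mm height run between adjacent posts with their undersides at z = 197 mm, their outer faces flush with the outside of the frame (the two x-running rails run between the posts' inner faces; the two y-running rails run between the posts' inner faces). 10 slats, each 96 mm wide (x) and 20 mm thick, lie across the top of the two x-running rails, running the full 900 mm width of the frame in y; the slats are evenly spaced along x between the inner faces of the end posts with equal gaps (rounded down to the nearest mm) at the −x end and between each pair — any rounding remainder accumulates at the +x end.

The spool is on top of the table. The bed frame is on the floor beside the table on its +y side.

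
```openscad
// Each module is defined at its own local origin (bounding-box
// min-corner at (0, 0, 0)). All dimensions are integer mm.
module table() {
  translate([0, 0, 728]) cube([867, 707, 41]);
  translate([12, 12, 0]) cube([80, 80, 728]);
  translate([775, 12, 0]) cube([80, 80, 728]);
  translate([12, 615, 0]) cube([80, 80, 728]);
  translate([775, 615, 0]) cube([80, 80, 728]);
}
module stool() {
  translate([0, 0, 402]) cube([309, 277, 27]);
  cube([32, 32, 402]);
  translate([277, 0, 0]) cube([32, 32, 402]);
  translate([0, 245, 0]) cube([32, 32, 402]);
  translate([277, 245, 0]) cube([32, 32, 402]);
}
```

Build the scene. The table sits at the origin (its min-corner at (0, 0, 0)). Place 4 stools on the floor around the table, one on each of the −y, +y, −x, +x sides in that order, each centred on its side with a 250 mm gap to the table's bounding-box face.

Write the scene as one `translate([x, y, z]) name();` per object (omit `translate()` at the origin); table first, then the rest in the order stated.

table();
translate([279, -527, 0]) stool();
translate([279, 957, 0]) stool();
translate([-559, 215, 0]) stool();
translate([1117, 215, 0]) stool();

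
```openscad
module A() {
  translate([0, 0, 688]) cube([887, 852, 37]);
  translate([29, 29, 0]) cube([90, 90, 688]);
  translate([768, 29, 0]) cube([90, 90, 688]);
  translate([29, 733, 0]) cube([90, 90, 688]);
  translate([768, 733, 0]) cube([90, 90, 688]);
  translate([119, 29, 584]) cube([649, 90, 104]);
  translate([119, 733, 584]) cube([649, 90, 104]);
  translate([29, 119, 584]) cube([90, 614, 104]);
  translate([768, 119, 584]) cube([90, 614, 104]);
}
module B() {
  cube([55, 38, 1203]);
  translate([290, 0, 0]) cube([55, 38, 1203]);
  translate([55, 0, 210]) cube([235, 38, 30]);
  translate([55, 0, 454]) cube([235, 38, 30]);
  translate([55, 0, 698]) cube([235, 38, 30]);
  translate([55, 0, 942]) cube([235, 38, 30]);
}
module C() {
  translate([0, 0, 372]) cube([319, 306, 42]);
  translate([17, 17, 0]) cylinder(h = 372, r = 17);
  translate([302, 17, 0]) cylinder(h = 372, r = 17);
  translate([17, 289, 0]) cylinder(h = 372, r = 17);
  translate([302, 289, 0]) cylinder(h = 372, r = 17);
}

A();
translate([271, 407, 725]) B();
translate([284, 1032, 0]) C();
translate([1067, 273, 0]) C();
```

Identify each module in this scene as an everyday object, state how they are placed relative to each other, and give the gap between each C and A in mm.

A is a table. B is a ladder. C is a stool. The ladder is on top of the table, centred. Two stools sit around the table at the +y, +x sides. The gap between each stool and the table is 180 mm.

Each stool's nearest face is 180 mm from the table's bounding box.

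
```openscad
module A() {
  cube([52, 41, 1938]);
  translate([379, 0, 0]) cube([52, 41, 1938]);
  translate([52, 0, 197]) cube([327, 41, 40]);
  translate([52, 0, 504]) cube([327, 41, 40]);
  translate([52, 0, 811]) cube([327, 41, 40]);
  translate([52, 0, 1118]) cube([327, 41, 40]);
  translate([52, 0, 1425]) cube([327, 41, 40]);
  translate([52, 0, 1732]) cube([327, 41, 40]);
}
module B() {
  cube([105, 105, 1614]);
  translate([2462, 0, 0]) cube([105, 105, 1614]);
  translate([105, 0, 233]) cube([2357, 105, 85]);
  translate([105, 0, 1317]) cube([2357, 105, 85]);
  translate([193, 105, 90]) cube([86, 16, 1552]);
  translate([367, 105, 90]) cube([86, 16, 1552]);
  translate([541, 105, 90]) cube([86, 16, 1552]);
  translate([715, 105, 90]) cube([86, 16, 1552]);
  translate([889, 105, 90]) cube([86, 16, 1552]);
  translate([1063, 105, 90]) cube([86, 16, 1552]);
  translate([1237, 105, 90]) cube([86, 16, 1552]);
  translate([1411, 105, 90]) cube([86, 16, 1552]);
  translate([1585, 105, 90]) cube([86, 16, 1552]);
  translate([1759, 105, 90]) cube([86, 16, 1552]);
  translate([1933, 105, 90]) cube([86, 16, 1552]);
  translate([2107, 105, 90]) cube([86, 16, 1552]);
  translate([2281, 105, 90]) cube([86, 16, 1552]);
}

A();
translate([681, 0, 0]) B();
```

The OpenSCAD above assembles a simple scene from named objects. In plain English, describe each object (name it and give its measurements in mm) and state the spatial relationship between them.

A is a wooden ladder with two side rails of 52×41 mm section and 1938 mm height, set 431 mm apart overall. Between them run 6 rectangular rungs (41 mm deep, 40 mm thick), front faces flush with the rails' −y face. The bottom of the first rung is 197 mm above the floor and each subsequent rung is 307 mm higher than the one below.

B is a fence section. Two 105×105 mm posts, 1614 mm tall, stand on the floor with a clear span of 2357 mm between their inner faces. Two horizontal rails of 105×85 mm section span the gap between the posts with their undersides at z = 233 mm and z = 1317 mm, flush with the posts' −y face. 13 pickets, each 86 mm wide, 16 mm thick and 1552 mm tall, are fixed to the +y face of the rails with their bottoms at z = 90 mm, evenly spaced across the span with equal gaps (rounded down to the nearest mm) at the −x end and between each pair — any rounding remainder accumulates at the +x end.

The fence section is on the floor beside the ladder on its +x side.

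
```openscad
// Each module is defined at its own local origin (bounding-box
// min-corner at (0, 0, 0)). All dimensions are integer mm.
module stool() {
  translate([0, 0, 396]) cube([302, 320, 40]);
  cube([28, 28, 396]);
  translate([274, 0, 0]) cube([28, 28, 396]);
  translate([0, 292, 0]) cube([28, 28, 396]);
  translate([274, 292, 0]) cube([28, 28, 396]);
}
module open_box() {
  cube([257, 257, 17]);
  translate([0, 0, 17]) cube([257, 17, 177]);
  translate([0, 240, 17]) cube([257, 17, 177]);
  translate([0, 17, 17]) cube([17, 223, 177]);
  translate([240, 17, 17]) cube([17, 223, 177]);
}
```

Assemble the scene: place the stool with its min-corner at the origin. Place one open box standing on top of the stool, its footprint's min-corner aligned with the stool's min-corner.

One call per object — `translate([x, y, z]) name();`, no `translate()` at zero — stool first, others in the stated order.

stool();
translate([0, 0, 436]) open_box();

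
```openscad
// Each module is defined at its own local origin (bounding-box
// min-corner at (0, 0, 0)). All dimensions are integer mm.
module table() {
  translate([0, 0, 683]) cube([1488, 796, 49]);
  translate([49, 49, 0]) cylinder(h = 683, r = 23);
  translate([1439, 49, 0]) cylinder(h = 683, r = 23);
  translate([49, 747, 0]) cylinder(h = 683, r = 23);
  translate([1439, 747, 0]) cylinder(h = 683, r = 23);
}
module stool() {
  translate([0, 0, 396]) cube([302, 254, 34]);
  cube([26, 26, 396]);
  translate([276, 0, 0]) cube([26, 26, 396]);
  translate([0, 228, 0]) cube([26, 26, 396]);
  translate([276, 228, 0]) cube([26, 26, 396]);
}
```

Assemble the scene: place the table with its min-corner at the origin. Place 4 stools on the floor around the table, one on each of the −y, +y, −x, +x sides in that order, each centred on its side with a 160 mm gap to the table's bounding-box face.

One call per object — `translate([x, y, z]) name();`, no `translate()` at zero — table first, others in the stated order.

table();
translate([593, -414, 0]) stool();
translate([593, 956, 0]) stool();
translate([-462, 271, 0]) stool();
translate([1648, 271, 0]) stool();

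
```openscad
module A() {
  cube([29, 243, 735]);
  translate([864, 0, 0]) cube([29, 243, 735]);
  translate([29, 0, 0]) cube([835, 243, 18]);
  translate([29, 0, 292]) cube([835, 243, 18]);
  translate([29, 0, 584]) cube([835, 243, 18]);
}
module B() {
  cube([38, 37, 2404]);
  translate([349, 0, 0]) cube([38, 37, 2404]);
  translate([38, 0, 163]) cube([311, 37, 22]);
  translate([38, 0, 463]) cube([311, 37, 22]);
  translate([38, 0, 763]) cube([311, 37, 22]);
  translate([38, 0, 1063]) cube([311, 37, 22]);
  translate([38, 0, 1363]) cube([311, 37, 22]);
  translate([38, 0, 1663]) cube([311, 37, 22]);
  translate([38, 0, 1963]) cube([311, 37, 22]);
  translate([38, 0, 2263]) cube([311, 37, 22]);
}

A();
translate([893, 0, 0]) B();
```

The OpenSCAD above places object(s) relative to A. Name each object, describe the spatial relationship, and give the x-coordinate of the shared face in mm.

A is a bookshelf. B is a ladder. The ladder is against the bookshelf's +x side, with their −y faces flush. The x-coordinate of the shared face is 893 mm.

The bookshelf's +x face and the ladder's −x face are both at x = 893 mm.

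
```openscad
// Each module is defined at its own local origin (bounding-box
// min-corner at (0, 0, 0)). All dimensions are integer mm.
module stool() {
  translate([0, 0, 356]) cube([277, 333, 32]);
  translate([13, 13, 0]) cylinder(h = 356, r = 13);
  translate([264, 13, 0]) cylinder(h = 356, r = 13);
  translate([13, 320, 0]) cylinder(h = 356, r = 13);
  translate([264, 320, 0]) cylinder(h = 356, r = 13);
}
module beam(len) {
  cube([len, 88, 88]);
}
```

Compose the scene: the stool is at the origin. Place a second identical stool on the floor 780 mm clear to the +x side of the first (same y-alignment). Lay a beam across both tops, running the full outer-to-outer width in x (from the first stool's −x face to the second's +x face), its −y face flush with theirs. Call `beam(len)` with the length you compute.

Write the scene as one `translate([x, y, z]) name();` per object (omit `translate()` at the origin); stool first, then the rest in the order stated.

stool();
translate([1057, 0, 0]) stool();
translate([0, 0, 388]) beam(1334);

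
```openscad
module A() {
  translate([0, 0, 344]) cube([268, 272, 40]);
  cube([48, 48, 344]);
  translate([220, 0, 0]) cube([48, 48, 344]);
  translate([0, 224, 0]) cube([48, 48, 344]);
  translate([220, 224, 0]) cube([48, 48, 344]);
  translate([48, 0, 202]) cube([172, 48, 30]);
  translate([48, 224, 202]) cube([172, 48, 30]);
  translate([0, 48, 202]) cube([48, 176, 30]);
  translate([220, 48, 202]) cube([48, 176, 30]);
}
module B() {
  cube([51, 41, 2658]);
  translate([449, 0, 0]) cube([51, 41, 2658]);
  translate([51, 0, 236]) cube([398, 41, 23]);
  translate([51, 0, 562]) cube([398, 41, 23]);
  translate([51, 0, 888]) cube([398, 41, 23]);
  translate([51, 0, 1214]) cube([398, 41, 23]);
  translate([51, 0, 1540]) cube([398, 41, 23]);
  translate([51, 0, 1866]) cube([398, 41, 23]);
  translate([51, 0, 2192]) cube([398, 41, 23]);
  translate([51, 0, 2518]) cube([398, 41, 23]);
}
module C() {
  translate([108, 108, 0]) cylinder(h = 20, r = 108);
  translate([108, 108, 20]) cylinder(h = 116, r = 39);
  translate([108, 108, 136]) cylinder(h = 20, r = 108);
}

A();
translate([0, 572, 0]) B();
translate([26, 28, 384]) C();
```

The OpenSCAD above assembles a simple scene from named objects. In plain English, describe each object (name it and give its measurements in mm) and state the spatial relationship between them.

A is a simple wooden stool: a rectangular seat 268 mm (x) by 272 mm (y), 40 mm thick, top face at z = 384 mm, on four square legs, each 48×48 mm in cross-section. The legs rest on z = 0, each flush with a corner of the seat. Four stretchers, 48 mm wide and 30 mm tall, connect adjacent legs with their undersides at z = 202 mm, each running between the inner faces of the legs it joins and aligned with the legs' outer faces on the other axis.

B is a wooden ladder with two side rails of 51×41 mm section and 2658 mm height, set 500 mm apart overall. Between them run 8 rectangular rungs (41 mm deep, 23 mm thick), front faces flush with the rails' −y face. The bottom of the first rung is 236 mm above the floor and each subsequent rung is 326 mm higher than the one below.

C is a spool: two coaxial disc flanges of radius 108 mm and thickness 20 mm, joined by a core cylinder of radius 39 mm and height 116 mm. The lower flange rests on z = 0 and the three cylinders share a vertical axis.

The ladder is on the floor beside the stool on its +y side. The spool is on top of the stool, centred.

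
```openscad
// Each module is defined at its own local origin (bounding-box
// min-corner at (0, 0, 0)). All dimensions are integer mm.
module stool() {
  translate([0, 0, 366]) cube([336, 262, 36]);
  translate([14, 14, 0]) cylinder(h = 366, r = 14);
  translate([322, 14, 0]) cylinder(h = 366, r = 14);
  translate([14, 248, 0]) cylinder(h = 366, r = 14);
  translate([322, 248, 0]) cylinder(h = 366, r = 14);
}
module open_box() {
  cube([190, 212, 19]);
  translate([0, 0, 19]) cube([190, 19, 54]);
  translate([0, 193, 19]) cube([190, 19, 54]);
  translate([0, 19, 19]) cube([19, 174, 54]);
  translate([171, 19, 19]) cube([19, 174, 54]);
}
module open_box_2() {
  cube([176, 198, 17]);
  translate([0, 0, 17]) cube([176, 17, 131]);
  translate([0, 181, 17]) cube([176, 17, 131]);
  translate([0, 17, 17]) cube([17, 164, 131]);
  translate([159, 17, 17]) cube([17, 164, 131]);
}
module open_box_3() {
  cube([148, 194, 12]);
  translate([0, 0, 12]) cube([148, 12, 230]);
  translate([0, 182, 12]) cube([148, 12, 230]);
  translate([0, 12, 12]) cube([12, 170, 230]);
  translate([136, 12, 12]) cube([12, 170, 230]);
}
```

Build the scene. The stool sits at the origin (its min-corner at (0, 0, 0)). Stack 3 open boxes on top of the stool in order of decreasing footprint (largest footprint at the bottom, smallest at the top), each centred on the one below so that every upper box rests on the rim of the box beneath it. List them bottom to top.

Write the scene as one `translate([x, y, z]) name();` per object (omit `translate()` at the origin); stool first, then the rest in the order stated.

stool();
translate([73, 25, 402]) open_box();
translate([80, 32, 475]) open_box_2();
translate([94, 34, 623]) open_box_3();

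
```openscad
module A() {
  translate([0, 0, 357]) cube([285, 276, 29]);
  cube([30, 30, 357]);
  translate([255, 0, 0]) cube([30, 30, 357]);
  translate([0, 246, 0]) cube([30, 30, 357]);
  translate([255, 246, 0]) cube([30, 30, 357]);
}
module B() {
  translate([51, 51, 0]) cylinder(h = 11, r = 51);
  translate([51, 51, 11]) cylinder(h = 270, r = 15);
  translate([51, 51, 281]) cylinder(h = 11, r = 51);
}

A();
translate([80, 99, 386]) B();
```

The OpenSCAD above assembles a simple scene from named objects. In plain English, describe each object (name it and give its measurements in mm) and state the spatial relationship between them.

A is a four-legged stool. The seat is a 285×276×29 mm slab whose top surface is at z = 386 mm; four square legs, each 30×30 mm in cross-section, run from the floor (z = 0) to the underside of the seat, each flush with a corner of the seat.

B is a spool: two coaxial disc flanges of radius 51 mm and thickness 11 mm, joined by a core cylinder of radius 15 mm and height 270 mm. The lower flange rests on z = 0 and the three cylinders share a vertical axis.

The spool is on top of the stool.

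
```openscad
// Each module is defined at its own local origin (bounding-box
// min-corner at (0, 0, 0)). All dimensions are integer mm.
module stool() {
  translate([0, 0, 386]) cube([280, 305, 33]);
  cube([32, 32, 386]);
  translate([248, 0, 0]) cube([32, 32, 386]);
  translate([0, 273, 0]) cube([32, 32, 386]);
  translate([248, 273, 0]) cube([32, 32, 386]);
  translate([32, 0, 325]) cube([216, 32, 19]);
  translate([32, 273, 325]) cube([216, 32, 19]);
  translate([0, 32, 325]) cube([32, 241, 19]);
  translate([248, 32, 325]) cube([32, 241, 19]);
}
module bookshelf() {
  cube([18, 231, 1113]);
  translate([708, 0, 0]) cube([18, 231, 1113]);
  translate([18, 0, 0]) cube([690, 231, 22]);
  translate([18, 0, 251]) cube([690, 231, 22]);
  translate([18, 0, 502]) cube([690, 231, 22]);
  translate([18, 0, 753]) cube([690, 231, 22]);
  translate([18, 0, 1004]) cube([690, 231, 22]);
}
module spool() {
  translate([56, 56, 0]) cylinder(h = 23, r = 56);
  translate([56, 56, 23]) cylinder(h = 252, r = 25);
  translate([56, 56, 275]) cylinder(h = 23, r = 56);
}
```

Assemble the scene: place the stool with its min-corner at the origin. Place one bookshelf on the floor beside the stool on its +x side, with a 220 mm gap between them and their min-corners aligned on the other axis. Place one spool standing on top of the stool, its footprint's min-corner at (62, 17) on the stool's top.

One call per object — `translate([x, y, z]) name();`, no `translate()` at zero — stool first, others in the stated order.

stool();
translate([500, 0, 0]) bookshelf();
translate([62, 17, 419]) spool();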